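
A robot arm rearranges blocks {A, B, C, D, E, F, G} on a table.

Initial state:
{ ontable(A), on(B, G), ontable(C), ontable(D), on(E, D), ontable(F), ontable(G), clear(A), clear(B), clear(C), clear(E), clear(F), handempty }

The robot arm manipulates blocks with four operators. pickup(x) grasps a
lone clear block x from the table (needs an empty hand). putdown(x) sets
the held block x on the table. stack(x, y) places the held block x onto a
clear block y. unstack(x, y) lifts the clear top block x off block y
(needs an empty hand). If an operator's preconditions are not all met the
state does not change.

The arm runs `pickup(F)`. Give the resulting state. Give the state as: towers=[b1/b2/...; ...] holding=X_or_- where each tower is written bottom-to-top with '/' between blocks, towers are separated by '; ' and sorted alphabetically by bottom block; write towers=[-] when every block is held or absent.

towers=[A; C; D/E; G/B] holding=F

before: towers=[A; C; D/E; F; G/B] holding=-
pre[pickup(F)]: clear(F) ✓, ontable(F) ✓, handempty ✓
all met → apply pickup(F)
after:  towers=[A; C; D/E; G/B] holding=F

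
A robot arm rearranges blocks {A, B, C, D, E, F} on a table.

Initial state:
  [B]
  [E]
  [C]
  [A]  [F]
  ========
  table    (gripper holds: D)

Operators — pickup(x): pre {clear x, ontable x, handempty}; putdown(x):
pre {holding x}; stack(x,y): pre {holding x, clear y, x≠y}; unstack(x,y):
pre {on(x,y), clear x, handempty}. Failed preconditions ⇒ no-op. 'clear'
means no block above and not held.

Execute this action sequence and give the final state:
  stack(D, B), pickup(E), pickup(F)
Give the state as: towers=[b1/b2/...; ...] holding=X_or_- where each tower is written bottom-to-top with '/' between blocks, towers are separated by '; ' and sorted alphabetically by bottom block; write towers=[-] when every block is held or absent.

towers=[A/C/E/B/D] holding=F

step 1 (stack(D, B)): towers=[A/C/E/B/D; F] holding=-
step 2 (pickup(E)) [no-op]: towers=[A/C/E/B/D; F] holding=-
step 3 (pickup(F)): towers=[A/C/E/B/D] holding=F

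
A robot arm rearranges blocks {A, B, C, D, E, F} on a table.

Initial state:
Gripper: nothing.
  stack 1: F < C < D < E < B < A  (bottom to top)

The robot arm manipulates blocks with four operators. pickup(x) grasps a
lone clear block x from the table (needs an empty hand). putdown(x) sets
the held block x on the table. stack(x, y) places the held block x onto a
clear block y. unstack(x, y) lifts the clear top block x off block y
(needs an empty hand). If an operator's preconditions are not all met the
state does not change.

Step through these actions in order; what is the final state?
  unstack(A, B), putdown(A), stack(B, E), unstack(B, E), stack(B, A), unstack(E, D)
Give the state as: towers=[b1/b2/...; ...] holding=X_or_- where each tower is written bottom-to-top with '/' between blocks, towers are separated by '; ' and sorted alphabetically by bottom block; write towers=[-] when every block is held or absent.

towers=[A/B; F/C/D] holding=E

step 1 (unstack(A, B)): towers=[F/C/D/E/B] holding=A
step 2 (putdown(A)): towers=[A; F/C/D/E/B] holding=-
step 3 (stack(B, E)) [no-op]: towers=[A; F/C/D/E/B] holding=-
step 4 (unstack(B, E)): towers=[A; F/C/D/E] holding=B
step 5 (stack(B, A)): towers=[A/B; F/C/D/E] holding=-
step 6 (unstack(E, D)): towers=[A/B; F/C/D] holding=E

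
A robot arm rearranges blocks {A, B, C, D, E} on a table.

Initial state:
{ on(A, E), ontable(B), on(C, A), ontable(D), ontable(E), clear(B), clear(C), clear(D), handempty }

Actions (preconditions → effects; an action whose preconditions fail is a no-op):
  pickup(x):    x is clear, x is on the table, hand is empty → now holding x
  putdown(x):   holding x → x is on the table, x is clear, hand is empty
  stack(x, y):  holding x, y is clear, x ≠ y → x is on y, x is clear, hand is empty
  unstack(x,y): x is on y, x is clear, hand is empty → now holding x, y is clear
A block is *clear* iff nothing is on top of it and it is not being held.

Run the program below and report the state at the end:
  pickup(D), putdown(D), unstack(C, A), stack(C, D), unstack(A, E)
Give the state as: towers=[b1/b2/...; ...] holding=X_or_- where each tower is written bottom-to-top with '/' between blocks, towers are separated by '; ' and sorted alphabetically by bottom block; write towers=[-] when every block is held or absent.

towers=[B; D/C; E] holding=A

step 1 (pickup(D)): towers=[B; E/A/C] holding=D
step 2 (putdown(D)): towers=[B; D; E/A/C] holding=-
step 3 (unstack(C, A)): towers=[B; D; E/A] holding=C
step 4 (stack(C, D)): towers=[B; D/C; E/A] holding=-
step 5 (unstack(A, E)): towers=[B; D/C; E] holding=A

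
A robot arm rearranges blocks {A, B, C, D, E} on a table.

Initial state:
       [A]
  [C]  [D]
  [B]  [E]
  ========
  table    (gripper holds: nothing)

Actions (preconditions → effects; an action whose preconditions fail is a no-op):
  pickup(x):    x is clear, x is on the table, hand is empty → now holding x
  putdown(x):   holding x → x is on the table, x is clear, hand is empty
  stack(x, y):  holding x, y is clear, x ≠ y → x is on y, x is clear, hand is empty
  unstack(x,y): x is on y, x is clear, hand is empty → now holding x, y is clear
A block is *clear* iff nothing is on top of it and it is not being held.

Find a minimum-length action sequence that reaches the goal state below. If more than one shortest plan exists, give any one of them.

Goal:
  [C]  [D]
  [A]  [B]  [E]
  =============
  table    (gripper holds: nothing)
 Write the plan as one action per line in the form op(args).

step 1 (unstack(A, D)): towers=[B/C; E/D] holding=A
step 2 (putdown(A)): towers=[A; B/C; E/D] holding=-
step 3 (unstack(C, B)): towers=[A; B; E/D] holding=C
step 4 (stack(C, A)): towers=[A/C; B; E/D] holding=-
step 5 (unstack(D, E)): towers=[A/C; B; E] holding=D
step 6 (stack(D, B)): towers=[A/C; B/D; E] holding=-
goal check: towers=[A/C; B/D; E] holding=- — reached (length 6, optimal by BFS)

unstack(A, D)
putdown(A)
unstack(C, B)
stack(C, A)
unstack(D, E)
stack(D, B)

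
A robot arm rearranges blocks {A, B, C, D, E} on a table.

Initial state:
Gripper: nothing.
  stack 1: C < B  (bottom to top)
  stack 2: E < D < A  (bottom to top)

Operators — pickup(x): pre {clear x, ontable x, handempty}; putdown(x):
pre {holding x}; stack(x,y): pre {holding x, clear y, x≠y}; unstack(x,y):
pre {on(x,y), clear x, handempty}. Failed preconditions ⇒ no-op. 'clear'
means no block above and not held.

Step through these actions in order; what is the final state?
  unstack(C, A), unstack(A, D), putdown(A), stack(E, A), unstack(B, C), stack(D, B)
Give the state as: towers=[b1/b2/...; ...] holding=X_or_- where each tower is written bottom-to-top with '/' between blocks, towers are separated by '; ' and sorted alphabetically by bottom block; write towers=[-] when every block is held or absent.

step 1 (unstack(C, A)) [no-op]: towers=[C/B; E/D/A] holding=-
step 2 (unstack(A, D)): towers=[C/B; E/D] holding=A
step 3 (putdown(A)): towers=[A; C/B; E/D] holding=-
step 4 (stack(E, A)) [no-op]: towers=[A; C/B; E/D] holding=-
step 5 (unstack(B, C)): towers=[A; C; E/D] holding=B
step 6 (stack(D, B)) [no-op]: towers=[A; C; E/D] holding=B

towers=[A; C; E/D] holding=B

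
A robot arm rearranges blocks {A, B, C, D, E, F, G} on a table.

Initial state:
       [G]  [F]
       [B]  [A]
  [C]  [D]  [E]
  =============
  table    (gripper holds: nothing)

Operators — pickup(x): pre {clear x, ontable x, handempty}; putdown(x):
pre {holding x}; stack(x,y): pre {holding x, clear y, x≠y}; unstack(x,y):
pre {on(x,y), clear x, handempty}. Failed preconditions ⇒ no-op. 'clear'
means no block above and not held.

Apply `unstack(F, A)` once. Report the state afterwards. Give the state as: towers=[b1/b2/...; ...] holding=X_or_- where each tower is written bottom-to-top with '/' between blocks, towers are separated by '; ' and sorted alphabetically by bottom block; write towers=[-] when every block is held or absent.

before: towers=[C; D/B/G; E/A/F] holding=-
pre[unstack(F, A)]: on(F,A) ok, clear(F) ok, handempty ok
all met → apply unstack(F, A)
after:  towers=[C; D/B/G; E/A] holding=F

towers=[C; D/B/G; E/A] holding=F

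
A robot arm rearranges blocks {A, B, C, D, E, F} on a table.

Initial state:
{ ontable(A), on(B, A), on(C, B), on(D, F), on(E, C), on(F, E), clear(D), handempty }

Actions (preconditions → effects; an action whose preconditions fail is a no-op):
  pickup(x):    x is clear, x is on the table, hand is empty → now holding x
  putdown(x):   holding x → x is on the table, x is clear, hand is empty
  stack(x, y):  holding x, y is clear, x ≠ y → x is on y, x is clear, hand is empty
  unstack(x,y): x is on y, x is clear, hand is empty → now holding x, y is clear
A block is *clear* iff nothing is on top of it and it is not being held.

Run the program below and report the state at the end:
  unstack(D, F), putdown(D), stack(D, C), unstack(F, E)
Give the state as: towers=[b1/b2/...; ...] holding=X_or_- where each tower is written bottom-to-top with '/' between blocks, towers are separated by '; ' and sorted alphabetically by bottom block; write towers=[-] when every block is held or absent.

step 1 (unstack(D, F)): towers=[A/B/C/E/F] holding=D
step 2 (putdown(D)): towers=[A/B/C/E/F; D] holding=-
step 3 (stack(D, C)) [no-op]: towers=[A/B/C/E/F; D] holding=-
step 4 (unstack(F, E)): towers=[A/B/C/E; D] holding=F

towers=[A/B/C/E; D] holding=F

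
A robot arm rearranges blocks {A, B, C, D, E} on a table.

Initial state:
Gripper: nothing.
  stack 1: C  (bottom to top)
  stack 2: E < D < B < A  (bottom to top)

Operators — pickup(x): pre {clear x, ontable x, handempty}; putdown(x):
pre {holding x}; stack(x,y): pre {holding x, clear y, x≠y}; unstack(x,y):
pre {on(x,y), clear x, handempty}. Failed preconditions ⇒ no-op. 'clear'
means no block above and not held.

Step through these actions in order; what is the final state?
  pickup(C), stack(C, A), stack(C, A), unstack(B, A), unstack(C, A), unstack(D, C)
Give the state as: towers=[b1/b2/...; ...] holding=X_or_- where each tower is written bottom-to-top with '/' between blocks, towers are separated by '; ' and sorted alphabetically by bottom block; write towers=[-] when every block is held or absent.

step 1 (pickup(C)): towers=[E/D/B/A] holding=C
step 2 (stack(C, A)): towers=[E/D/B/A/C] holding=-
step 3 (stack(C, A)) [no-op]: towers=[E/D/B/A/C] holding=-
step 4 (unstack(B, A)) [no-op]: towers=[E/D/B/A/C] holding=-
step 5 (unstack(C, A)): towers=[E/D/B/A] holding=C
step 6 (unstack(D, C)) [no-op]: towers=[E/D/B/A] holding=C

towers=[E/D/B/A] holding=C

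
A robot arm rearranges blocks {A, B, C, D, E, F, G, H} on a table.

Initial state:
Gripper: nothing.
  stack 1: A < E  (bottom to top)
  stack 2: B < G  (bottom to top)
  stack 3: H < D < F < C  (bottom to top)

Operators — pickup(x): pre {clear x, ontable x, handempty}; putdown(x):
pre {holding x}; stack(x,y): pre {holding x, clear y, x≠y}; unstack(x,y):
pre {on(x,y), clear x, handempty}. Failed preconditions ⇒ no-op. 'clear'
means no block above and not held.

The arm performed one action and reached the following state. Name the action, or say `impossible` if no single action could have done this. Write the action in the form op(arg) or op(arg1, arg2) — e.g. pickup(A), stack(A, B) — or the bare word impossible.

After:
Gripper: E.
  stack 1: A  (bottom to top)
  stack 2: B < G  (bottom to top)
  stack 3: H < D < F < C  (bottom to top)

target: towers=[A; B/G; H/D/F/C] holding=E
     unstack(G, B) → towers=[A/E; B; H/D/F/C] holding=G
     unstack(E, A) → towers=[A; B/G; H/D/F/C] holding=E  ← match
     unstack(C, F) → towers=[A/E; B/G; H/D/F] holding=C

unstack(E, A)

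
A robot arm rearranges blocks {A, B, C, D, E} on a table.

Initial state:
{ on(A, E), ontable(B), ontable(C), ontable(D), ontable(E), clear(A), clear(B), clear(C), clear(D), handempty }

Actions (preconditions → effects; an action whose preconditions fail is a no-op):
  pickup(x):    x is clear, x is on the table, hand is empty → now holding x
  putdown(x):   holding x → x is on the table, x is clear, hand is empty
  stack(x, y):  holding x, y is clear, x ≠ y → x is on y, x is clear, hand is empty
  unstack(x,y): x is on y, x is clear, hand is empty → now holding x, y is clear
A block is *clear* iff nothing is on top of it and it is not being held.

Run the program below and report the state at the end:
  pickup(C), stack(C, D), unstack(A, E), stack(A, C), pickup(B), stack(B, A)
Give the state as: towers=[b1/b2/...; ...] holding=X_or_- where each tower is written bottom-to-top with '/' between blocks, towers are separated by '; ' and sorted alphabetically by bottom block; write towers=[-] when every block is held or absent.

step 1 (pickup(C)): towers=[B; D; E/A] holding=C
step 2 (stack(C, D)): towers=[B; D/C; E/A] holding=-
step 3 (unstack(A, E)): towers=[B; D/C; E] holding=A
step 4 (stack(A, C)): towers=[B; D/C/A; E] holding=-
step 5 (pickup(B)): towers=[D/C/A; E] holding=B
step 6 (stack(B, A)): towers=[D/C/A/B; E] holding=-

towers=[D/C/A/B; E] holding=-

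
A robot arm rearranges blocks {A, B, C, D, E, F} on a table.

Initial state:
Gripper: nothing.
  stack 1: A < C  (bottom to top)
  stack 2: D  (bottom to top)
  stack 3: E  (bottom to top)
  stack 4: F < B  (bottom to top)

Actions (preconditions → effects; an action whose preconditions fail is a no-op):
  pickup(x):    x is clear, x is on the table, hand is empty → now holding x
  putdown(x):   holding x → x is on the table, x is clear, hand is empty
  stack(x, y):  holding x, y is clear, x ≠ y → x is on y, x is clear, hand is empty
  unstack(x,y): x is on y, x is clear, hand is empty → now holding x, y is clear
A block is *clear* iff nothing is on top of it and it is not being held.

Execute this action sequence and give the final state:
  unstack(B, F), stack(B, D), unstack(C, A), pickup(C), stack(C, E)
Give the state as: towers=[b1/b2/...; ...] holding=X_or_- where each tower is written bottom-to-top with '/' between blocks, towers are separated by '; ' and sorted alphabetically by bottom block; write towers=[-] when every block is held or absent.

step 1 (unstack(B, F)): towers=[A/C; D; E; F] holding=B
step 2 (stack(B, D)): towers=[A/C; D/B; E; F] holding=-
step 3 (unstack(C, A)): towers=[A; D/B; E; F] holding=C
step 4 (pickup(C)) [no-op]: towers=[A; D/B; E; F] holding=C
step 5 (stack(C, E)): towers=[A; D/B; E/C; F] holding=-

towers=[A; D/B; E/C; F] holding=-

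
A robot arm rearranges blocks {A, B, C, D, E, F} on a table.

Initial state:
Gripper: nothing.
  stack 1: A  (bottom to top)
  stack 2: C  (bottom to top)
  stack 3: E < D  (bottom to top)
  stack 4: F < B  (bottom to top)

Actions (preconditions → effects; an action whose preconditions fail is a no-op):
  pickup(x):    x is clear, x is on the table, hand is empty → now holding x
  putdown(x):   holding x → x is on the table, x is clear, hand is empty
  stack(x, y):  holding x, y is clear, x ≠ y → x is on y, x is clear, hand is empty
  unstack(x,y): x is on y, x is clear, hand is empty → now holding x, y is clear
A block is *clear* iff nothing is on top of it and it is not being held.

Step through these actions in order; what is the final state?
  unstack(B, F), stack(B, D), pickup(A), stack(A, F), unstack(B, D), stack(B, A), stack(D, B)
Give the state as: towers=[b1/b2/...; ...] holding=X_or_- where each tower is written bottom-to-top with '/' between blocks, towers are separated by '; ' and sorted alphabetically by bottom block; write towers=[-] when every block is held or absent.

step 1 (unstack(B, F)): towers=[A; C; E/D; F] holding=B
step 2 (stack(B, D)): towers=[A; C; E/D/B; F] holding=-
step 3 (pickup(A)): towers=[C; E/D/B; F] holding=A
step 4 (stack(A, F)): towers=[C; E/D/B; F/A] holding=-
step 5 (unstack(B, D)): towers=[C; E/D; F/A] holding=B
step 6 (stack(B, A)): towers=[C; E/D; F/A/B] holding=-
step 7 (stack(D, B)) [no-op]: towers=[C; E/D; F/A/B] holding=-

towers=[C; E/D; F/A/B] holding=-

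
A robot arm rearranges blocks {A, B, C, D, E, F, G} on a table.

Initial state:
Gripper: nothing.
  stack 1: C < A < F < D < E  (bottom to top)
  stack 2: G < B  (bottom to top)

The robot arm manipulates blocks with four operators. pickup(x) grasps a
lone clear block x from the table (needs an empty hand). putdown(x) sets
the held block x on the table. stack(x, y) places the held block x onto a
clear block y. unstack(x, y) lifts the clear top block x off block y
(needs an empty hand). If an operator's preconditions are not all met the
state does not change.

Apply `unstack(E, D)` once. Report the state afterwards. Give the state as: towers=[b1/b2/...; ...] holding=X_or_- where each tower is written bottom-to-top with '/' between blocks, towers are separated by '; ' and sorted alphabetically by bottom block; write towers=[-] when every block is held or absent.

before: towers=[C/A/F/D/E; G/B] holding=-
pre[unstack(E, D)]: on(E,D) ok, clear(E) ok, handempty ok
all met → apply unstack(E, D)
after:  towers=[C/A/F/D; G/B] holding=E

towers=[C/A/F/D; G/B] holding=E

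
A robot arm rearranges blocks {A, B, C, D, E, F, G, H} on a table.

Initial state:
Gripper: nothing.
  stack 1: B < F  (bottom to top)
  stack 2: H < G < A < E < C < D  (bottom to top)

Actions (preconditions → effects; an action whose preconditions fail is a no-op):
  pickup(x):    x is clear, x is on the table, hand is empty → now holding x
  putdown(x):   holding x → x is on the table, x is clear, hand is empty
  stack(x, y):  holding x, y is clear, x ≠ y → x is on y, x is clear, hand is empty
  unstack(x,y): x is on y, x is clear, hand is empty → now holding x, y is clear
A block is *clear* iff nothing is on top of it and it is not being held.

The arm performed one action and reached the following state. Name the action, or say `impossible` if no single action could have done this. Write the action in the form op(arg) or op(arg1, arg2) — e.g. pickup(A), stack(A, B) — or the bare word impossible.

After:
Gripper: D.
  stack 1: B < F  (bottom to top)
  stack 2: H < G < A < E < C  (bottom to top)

target: towers=[B/F; H/G/A/E/C] holding=D
     unstack(F, B) → towers=[B; H/G/A/E/C/D] holding=F
     unstack(D, C) → towers=[B/F; H/G/A/E/C] holding=D  ← match

unstack(D, C)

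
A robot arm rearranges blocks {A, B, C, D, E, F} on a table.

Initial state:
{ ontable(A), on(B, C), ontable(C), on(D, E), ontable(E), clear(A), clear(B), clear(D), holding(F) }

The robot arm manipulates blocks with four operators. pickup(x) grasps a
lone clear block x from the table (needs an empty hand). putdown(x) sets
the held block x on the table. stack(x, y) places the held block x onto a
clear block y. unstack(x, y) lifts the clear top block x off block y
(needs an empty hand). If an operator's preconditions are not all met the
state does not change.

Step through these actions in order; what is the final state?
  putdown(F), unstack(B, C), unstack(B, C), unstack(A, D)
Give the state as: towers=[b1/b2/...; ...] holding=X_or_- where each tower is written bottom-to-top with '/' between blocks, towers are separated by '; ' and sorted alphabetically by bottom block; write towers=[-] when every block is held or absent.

step 1 (putdown(F)): towers=[A; C/B; E/D; F] holding=-
step 2 (unstack(B, C)): towers=[A; C; E/D; F] holding=B
step 3 (unstack(B, C)) [no-op]: towers=[A; C; E/D; F] holding=B
step 4 (unstack(A, D)) [no-op]: towers=[A; C; E/D; F] holding=B

towers=[A; C; E/D; F] holding=B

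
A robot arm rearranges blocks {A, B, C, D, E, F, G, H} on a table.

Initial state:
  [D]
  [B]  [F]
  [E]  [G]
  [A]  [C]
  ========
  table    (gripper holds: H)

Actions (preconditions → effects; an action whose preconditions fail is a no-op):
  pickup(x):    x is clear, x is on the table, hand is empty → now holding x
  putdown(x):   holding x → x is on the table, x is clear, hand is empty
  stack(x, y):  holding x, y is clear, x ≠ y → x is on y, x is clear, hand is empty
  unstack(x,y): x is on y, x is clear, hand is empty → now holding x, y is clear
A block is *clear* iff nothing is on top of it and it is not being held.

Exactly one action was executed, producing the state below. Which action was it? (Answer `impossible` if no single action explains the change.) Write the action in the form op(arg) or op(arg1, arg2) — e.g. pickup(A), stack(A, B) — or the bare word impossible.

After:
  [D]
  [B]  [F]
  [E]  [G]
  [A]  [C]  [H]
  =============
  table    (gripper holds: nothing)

putdown(H)

target: towers=[A/E/B/D; C/G/F; H] holding=-
        putdown(H) → towers=[A/E/B/D; C/G/F; H] holding=-  ← match
       stack(H, F) → towers=[A/E/B/D; C/G/F/H] holding=-
       stack(H, D) → towers=[A/E/B/D/H; C/G/F] holding=-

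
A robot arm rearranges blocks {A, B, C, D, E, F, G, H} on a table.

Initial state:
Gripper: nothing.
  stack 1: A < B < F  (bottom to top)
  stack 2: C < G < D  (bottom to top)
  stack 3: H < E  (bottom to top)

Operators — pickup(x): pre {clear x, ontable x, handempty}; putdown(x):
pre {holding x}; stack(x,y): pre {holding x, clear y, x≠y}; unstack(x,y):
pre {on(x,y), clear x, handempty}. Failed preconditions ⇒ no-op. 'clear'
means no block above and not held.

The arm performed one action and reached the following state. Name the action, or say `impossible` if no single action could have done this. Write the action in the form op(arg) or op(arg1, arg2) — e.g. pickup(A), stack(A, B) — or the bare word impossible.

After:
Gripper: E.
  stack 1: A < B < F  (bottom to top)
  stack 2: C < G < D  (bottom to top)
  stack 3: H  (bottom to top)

target: towers=[A/B/F; C/G/D; H] holding=E
     unstack(E, H) → towers=[A/B/F; C/G/D; H] holding=E  ← match
     unstack(F, B) → towers=[A/B; C/G/D; H/E] holding=F
     unstack(D, G) → towers=[A/B/F; C/G; H/E] holding=D

unstack(E, H)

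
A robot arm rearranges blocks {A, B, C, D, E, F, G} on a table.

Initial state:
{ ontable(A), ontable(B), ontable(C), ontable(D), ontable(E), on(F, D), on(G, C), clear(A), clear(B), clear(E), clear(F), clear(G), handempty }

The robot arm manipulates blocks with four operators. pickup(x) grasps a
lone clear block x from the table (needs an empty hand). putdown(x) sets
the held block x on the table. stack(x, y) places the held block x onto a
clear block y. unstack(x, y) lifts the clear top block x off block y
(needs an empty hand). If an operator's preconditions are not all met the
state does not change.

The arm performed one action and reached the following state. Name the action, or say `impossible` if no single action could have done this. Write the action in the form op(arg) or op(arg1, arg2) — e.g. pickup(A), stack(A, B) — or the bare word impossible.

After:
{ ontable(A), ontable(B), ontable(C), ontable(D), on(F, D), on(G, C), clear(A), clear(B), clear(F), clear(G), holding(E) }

pickup(E)

target: towers=[A; B; C/G; D/F] holding=E
         pickup(B) → towers=[A; C/G; D/F; E] holding=B
     unstack(F, D) → towers=[A; B; C/G; D; E] holding=F
     unstack(G, C) → towers=[A; B; C; D/F; E] holding=G
         pickup(A) → towers=[B; C/G; D/F; E] holding=A
         pickup(E) → towers=[A; B; C/G; D/F] holding=E  ← match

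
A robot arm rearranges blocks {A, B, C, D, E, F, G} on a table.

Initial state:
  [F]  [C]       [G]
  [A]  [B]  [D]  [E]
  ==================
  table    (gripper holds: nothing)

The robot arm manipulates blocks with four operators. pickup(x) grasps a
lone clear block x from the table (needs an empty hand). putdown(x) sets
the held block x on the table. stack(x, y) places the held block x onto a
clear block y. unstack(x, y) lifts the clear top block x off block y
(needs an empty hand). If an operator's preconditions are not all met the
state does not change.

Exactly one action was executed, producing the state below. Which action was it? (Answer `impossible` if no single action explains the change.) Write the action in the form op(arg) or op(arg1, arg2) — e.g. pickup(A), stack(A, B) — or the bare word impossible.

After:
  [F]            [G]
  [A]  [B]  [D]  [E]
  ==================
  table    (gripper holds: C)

target: towers=[A/F; B; D; E/G] holding=C
     unstack(F, A) → towers=[A; B/C; D; E/G] holding=F
     unstack(G, E) → towers=[A/F; B/C; D; E] holding=G
         pickup(D) → towers=[A/F; B/C; E/G] holding=D
     unstack(C, B) → towers=[A/F; B; D; E/G] holding=C  ← match

unstack(C, B)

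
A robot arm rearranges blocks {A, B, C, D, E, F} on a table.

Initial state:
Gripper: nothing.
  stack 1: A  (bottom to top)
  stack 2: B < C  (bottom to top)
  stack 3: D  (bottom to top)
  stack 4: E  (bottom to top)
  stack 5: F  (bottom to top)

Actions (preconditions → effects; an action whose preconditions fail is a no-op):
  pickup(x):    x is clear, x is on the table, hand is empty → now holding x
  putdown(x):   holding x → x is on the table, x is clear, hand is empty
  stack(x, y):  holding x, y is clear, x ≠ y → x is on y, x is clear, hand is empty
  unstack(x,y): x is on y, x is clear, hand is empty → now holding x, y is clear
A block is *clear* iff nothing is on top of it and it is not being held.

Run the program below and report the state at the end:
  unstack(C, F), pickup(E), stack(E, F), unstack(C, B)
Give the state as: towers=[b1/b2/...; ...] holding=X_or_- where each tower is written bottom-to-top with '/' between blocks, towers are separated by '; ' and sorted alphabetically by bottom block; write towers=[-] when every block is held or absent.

step 1 (unstack(C, F)) [no-op]: towers=[A; B/C; D; E; F] holding=-
step 2 (pickup(E)): towers=[A; B/C; D; F] holding=E
step 3 (stack(E, F)): towers=[A; B/C; D; F/E] holding=-
step 4 (unstack(C, B)): towers=[A; B; D; F/E] holding=C

towers=[A; B; D; F/E] holding=C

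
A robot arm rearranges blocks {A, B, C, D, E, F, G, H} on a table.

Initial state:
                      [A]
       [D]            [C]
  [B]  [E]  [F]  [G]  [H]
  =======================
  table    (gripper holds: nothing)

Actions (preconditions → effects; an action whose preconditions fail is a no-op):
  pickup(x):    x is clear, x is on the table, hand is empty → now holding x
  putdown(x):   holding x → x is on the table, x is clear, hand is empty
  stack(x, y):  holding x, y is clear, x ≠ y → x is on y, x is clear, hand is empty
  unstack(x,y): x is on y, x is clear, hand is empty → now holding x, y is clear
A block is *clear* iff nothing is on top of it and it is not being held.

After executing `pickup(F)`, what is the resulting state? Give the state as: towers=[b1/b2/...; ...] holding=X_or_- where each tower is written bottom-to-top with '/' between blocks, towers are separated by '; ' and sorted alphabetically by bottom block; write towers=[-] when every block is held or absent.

towers=[B; E/D; G; H/C/A] holding=F

before: towers=[B; E/D; F; G; H/C/A] holding=-
pre[pickup(F)]: clear(F) yes, ontable(F) yes, handempty yes
all met → apply pickup(F)
after:  towers=[B; E/D; G; H/C/A] holding=F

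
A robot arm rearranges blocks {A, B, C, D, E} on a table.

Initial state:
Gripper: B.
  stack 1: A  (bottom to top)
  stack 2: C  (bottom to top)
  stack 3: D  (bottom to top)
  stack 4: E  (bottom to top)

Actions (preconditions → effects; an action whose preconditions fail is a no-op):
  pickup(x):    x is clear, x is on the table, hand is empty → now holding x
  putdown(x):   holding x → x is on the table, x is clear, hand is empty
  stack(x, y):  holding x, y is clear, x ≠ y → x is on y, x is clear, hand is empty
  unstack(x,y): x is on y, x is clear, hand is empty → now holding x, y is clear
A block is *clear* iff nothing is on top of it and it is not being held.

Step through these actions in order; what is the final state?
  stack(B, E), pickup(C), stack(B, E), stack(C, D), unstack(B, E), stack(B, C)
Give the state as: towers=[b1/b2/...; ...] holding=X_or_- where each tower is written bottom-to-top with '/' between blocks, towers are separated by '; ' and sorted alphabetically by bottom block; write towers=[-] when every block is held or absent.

step 1 (stack(B, E)): towers=[A; C; D; E/B] holding=-
step 2 (pickup(C)): towers=[A; D; E/B] holding=C
step 3 (stack(B, E)) [no-op]: towers=[A; D; E/B] holding=C
step 4 (stack(C, D)): towers=[A; D/C; E/B] holding=-
step 5 (unstack(B, E)): towers=[A; D/C; E] holding=B
step 6 (stack(B, C)): towers=[A; D/C/B; E] holding=-

towers=[A; D/C/B; E] holding=-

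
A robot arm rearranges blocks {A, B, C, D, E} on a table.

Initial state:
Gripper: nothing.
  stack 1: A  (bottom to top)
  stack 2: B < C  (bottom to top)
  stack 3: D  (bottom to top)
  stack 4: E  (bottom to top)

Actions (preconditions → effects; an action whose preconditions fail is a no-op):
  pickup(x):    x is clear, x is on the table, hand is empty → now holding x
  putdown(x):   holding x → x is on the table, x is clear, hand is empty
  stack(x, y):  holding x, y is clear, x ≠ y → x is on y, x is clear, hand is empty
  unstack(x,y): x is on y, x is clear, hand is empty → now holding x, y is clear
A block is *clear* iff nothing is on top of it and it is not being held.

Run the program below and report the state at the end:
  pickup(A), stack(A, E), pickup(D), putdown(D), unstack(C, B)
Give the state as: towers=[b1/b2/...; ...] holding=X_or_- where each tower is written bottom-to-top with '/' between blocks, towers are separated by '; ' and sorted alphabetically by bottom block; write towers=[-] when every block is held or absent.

step 1 (pickup(A)): towers=[B/C; D; E] holding=A
step 2 (stack(A, E)): towers=[B/C; D; E/A] holding=-
step 3 (pickup(D)): towers=[B/C; E/A] holding=D
step 4 (putdown(D)): towers=[B/C; D; E/A] holding=-
step 5 (unstack(C, B)): towers=[B; D; E/A] holding=C

towers=[B; D; E/A] holding=C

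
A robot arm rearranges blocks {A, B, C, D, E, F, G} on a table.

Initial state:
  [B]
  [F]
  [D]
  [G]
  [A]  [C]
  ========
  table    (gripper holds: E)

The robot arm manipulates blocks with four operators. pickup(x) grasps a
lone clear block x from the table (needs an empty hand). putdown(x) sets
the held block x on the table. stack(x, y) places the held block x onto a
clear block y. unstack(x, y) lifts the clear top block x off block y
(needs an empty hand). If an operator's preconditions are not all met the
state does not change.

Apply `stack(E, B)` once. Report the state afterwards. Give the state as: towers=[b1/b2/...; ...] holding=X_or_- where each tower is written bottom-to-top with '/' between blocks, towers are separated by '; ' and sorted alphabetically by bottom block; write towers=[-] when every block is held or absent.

before: towers=[A/G/D/F/B; C] holding=E
pre[stack(E, B)]: holding(E) ✓, clear(B) ✓, E≠B ✓
all met → apply stack(E, B)
after:  towers=[A/G/D/F/B/E; C] holding=-

towers=[A/G/D/F/B/E; C] holding=-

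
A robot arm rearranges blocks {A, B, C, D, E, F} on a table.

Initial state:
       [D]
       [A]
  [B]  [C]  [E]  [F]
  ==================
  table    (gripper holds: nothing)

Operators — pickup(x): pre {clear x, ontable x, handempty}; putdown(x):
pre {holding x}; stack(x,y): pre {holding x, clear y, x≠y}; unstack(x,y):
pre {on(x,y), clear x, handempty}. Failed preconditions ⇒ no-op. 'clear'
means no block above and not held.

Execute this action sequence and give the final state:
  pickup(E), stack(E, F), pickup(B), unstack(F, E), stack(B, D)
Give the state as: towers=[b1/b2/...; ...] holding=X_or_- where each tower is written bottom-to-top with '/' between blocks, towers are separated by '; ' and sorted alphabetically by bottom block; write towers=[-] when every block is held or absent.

towers=[C/A/D/B; F/E] holding=-

step 1 (pickup(E)): towers=[B; C/A/D; F] holding=E
step 2 (stack(E, F)): towers=[B; C/A/D; F/E] holding=-
step 3 (pickup(B)): towers=[C/A/D; F/E] holding=B
step 4 (unstack(F, E)) [no-op]: towers=[C/A/D; F/E] holding=B
step 5 (stack(B, D)): towers=[C/A/D/B; F/E] holding=-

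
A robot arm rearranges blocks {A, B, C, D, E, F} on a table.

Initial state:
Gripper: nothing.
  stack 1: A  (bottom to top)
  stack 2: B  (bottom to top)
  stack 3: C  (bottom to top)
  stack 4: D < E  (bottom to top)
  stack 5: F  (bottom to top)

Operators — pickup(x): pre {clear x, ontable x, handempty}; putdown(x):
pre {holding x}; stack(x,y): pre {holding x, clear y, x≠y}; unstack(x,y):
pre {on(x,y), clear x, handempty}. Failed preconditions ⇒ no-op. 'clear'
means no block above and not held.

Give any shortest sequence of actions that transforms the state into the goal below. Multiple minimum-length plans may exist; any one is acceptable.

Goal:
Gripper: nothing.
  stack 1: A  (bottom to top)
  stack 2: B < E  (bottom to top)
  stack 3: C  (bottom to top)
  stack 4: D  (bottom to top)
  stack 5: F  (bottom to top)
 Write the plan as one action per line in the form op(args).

step 1 (unstack(E, D)): towers=[A; B; C; D; F] holding=E
step 2 (stack(E, B)): towers=[A; B/E; C; D; F] holding=-
goal check: towers=[A; B/E; C; D; F] holding=- — reached (length 2, optimal by BFS)

unstack(E, D)
stack(E, B)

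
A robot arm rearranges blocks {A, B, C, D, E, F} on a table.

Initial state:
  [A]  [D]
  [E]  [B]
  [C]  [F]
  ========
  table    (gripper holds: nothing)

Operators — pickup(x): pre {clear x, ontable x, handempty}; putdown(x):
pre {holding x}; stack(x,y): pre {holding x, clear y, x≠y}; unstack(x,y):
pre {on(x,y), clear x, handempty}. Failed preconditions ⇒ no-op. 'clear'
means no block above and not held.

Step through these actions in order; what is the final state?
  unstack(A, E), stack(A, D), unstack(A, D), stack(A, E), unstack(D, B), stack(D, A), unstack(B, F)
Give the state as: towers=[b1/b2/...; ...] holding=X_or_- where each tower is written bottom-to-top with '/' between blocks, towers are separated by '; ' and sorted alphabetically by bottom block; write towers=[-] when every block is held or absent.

step 1 (unstack(A, E)): towers=[C/E; F/B/D] holding=A
step 2 (stack(A, D)): towers=[C/E; F/B/D/A] holding=-
step 3 (unstack(A, D)): towers=[C/E; F/B/D] holding=A
step 4 (stack(A, E)): towers=[C/E/A; F/B/D] holding=-
step 5 (unstack(D, B)): towers=[C/E/A; F/B] holding=D
step 6 (stack(D, A)): towers=[C/E/A/D; F/B] holding=-
step 7 (unstack(B, F)): towers=[C/E/A/D; F] holding=B

towers=[C/E/A/D; F] holding=B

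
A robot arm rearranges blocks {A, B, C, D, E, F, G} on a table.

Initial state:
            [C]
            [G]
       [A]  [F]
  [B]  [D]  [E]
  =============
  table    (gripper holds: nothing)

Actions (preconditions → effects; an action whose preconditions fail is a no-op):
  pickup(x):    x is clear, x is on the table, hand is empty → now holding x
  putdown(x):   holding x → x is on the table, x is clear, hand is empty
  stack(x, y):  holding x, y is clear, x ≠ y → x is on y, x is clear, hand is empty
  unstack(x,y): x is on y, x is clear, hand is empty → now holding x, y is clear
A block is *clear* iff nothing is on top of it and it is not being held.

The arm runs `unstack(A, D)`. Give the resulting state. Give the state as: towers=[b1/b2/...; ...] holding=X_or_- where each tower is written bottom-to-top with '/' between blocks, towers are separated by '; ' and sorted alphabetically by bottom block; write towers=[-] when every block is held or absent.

before: towers=[B; D/A; E/F/G/C] holding=-
pre[unstack(A, D)]: on(A,D) ✓, clear(A) ✓, handempty ✓
all met → apply unstack(A, D)
after:  towers=[B; D; E/F/G/C] holding=A

towers=[B; D; E/F/G/C] holding=A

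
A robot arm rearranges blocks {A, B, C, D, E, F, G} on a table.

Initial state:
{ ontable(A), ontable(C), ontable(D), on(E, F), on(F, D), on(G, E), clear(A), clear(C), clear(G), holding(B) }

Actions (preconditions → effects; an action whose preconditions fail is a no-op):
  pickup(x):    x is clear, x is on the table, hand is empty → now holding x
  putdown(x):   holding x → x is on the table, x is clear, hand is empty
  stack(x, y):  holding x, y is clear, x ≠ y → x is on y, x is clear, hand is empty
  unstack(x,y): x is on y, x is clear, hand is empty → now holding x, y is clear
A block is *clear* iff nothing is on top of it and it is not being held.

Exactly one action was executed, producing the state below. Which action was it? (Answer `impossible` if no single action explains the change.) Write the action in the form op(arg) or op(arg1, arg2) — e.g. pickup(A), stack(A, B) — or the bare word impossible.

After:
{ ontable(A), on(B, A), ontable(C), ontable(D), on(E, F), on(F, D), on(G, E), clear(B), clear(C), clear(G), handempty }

target: towers=[A/B; C; D/F/E/G] holding=-
        putdown(B) → towers=[A; B; C; D/F/E/G] holding=-
       stack(B, G) → towers=[A; C; D/F/E/G/B] holding=-
       stack(B, A) → towers=[A/B; C; D/F/E/G] holding=-  ← match
       stack(B, C) → towers=[A; C/B; D/F/E/G] holding=-

stack(B, A)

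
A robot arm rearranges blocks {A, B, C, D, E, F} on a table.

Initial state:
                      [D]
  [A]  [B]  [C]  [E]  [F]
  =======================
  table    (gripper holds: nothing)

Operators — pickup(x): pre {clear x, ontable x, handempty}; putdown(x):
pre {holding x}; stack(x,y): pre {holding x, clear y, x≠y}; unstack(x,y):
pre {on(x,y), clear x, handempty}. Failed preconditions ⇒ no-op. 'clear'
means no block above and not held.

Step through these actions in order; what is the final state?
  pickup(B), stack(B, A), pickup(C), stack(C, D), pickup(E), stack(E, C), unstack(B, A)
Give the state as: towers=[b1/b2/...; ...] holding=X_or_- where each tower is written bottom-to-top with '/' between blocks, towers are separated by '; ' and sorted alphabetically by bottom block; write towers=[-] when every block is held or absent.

step 1 (pickup(B)): towers=[A; C; E; F/D] holding=B
step 2 (stack(B, A)): towers=[A/B; C; E; F/D] holding=-
step 3 (pickup(C)): towers=[A/B; E; F/D] holding=C
step 4 (stack(C, D)): towers=[A/B; E; F/D/C] holding=-
step 5 (pickup(E)): towers=[A/B; F/D/C] holding=E
step 6 (stack(E, C)): towers=[A/B; F/D/C/E] holding=-
step 7 (unstack(B, A)): towers=[A; F/D/C/E] holding=B

towers=[A; F/D/C/E] holding=B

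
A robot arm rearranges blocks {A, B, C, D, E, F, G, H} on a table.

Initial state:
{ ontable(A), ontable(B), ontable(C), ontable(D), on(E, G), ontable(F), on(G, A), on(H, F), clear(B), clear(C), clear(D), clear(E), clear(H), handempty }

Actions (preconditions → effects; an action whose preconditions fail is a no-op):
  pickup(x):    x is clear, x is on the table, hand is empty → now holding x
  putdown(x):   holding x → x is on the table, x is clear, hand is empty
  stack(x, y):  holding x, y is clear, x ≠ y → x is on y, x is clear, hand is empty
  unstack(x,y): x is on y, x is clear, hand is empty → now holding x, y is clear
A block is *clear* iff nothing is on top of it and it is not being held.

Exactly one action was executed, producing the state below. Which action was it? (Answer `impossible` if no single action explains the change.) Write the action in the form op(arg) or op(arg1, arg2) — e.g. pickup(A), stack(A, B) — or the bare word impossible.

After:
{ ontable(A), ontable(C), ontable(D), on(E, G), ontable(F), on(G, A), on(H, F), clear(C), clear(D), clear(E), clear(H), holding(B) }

target: towers=[A/G/E; C; D; F/H] holding=B
     unstack(E, G) → towers=[A/G; B; C; D; F/H] holding=E
     unstack(H, F) → towers=[A/G/E; B; C; D; F] holding=H
         pickup(B) → towers=[A/G/E; C; D; F/H] holding=B  ← match
         pickup(D) → towers=[A/G/E; B; C; F/H] holding=D
         pickup(C) → towers=[A/G/E; B; D; F/H] holding=C

pickup(B)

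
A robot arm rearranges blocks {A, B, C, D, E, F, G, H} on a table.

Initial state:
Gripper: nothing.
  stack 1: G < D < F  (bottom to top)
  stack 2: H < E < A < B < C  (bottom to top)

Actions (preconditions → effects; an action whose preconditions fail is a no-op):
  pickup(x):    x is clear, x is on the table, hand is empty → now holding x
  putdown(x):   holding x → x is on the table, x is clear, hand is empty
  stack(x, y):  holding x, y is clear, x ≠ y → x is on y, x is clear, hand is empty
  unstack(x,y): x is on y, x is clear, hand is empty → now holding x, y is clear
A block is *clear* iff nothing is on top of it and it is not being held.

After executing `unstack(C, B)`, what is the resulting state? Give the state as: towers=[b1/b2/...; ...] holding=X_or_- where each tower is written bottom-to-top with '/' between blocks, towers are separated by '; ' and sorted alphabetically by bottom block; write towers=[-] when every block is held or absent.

towers=[G/D/F; H/E/A/B] holding=C

before: towers=[G/D/F; H/E/A/B/C] holding=-
pre[unstack(C, B)]: on(C,B) ✓, clear(C) ✓, handempty ✓
all met → apply unstack(C, B)
after:  towers=[G/D/F; H/E/A/B] holding=C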